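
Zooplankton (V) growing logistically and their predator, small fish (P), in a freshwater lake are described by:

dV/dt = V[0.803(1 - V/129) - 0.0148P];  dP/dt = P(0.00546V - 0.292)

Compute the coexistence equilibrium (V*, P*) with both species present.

From dP/dt = 0 with P > 0: 0.00546V* = 0.292, so V* = 53.5.
Substitute into dV/dt = 0: 0.803(1 - 53.5/129) = 0.0148P*.
The bracket is 0.585, giving P* = 0.47/0.0148 = 31.8.

V* ≈ 53.5, P* ≈ 31.8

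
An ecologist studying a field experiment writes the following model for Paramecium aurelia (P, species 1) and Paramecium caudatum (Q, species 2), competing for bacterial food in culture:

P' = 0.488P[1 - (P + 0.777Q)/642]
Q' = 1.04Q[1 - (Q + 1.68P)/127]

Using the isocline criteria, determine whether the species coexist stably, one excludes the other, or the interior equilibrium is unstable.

Compare the nullcline intercepts: K1/α12 = 642/0.777 = 826 > K2 = 127; K2/α21 = 127/1.68 = 75.6 < K1 = 642.
Since the inequalities point opposite ways, species 1 can invade but species 2 cannot.

species 1 excludes species 2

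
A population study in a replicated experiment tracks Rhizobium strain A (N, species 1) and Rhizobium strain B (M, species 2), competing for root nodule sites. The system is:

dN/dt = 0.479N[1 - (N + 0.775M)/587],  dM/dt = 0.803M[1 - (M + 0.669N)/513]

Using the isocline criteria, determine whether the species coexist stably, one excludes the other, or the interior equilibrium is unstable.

Compare the nullcline intercepts: K1/α12 = 587/0.775 = 757 > K2 = 513; K2/α21 = 513/0.669 = 767 > K1 = 587.
Since both inequalities hold, each species can invade when rare, so the interior equilibrium is stable.

stable coexistence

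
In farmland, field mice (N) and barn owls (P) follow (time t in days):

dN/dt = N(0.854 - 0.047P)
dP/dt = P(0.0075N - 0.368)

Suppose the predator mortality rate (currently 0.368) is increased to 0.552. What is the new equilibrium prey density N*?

At the interior fixed point, setting dP/dt = 0 with P > 0 fixes N* = (predator death rate)/(NP coefficient) — independent of the other coefficients.
With the change, N* = 0.552/0.0075 = 73.6; it rises from 49.1.

N* ≈ 73.6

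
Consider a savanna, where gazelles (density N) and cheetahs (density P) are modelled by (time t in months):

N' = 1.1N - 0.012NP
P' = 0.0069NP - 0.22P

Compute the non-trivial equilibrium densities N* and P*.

N* ≈ 31.9, P* ≈ 91.7

Set dP/dt = 0 with P > 0: 0.0069N - 0.22 = 0, so N* = 0.22/0.0069 = 31.9.
Set dN/dt = 0 with N > 0: 1.1 - 0.012P = 0, so P* = 1.1/0.012 = 91.7.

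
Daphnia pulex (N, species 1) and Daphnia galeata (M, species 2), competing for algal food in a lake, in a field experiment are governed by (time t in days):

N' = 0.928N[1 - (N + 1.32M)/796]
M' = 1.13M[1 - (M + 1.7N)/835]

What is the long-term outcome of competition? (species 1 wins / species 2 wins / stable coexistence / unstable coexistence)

Compare the nullcline intercepts: K1/α12 = 796/1.32 = 603 < K2 = 835; K2/α21 = 835/1.7 = 491 < K1 = 796.
Since both are reversed, neither can invade when rare; the interior point is a saddle.

unstable coexistence (outcome depends on initial conditions)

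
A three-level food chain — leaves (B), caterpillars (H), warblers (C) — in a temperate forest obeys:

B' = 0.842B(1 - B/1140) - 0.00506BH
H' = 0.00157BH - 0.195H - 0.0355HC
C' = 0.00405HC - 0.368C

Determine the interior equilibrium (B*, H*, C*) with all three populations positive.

From dC/dt = 0: 0.00405H* = 0.368, so H* = 90.9.
From dB/dt = 0: 0.842(1 - B*/1140) = 0.00506·90.9, giving B* = 1140·(1 - 0.546) = 518.
From dH/dt = 0: 0.00157·518 - 0.195 = 0.0355C*, so C* = 0.617/0.0355 = 17.4.

B* ≈ 518, H* ≈ 90.9, C* ≈ 17.4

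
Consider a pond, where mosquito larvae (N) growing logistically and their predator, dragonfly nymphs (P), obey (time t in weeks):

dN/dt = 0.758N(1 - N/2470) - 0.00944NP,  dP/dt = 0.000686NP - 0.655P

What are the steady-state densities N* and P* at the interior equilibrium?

From dP/dt = 0 with P > 0: 0.000686N* = 0.655, so N* = 955.
Substitute into dN/dt = 0: 0.758(1 - 955/2470) = 0.00944P*.
The bracket is 0.613, giving P* = 0.465/0.00944 = 49.3.

N* ≈ 955, P* ≈ 49.3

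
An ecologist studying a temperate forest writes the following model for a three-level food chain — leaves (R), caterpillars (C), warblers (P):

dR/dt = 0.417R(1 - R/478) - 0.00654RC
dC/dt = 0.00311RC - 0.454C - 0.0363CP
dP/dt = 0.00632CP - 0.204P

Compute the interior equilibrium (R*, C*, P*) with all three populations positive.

From dP/dt = 0: 0.00632C* = 0.204, so C* = 32.3.
From dR/dt = 0: 0.417(1 - R*/478) = 0.00654·32.3, giving R* = 478·(1 - 0.506) = 236.
From dC/dt = 0: 0.00311·236 - 0.454 = 0.0363P*, so P* = 0.28/0.0363 = 7.71.

R* ≈ 236, C* ≈ 32.3, P* ≈ 7.71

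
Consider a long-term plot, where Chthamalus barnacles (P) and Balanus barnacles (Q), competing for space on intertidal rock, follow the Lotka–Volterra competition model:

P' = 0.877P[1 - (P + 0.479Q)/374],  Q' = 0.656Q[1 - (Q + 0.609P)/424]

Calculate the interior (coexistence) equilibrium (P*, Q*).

Setting both brackets to zero gives the nullclines P + 0.479Q = 374 and 0.609P + Q = 424.
Substituting Q = 424 - 0.609P into the first: P(1 - 0.479·0.609) = 374 - 0.479·424.
So P* = 171/0.708 = 241, and then Q* = 424 - 0.609·241 = 277.

P* ≈ 241, Q* ≈ 277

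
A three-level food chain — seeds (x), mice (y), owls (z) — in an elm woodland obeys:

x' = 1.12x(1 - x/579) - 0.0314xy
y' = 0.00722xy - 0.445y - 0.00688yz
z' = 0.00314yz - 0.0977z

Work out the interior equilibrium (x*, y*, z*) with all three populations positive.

From dz/dt = 0: 0.00314y* = 0.0977, so y* = 31.1.
From dx/dt = 0: 1.12(1 - x*/579) = 0.0314·31.1, giving x* = 579·(1 - 0.872) = 73.9.
From dy/dt = 0: 0.00722·73.9 - 0.445 = 0.00688z*, so z* = 0.0887/0.00688 = 12.9.

x* ≈ 73.9, y* ≈ 31.1, z* ≈ 12.9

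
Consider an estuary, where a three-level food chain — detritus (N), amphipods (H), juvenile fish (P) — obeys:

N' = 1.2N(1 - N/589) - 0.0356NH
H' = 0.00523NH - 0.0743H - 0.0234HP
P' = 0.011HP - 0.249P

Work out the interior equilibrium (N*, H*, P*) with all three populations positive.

N* ≈ 193, H* ≈ 22.6, P* ≈ 40.1

From dP/dt = 0: 0.011H* = 0.249, so H* = 22.6.
From dN/dt = 0: 1.2(1 - N*/589) = 0.0356·22.6, giving N* = 589·(1 - 0.672) = 193.
From dH/dt = 0: 0.00523·193 - 0.0743 = 0.0234P*, so P* = 0.937/0.0234 = 40.1.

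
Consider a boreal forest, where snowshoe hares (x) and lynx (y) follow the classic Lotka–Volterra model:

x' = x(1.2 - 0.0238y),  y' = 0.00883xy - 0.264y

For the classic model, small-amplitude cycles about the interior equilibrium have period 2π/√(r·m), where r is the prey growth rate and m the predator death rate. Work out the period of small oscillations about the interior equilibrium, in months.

T ≈ 11.2 months

Here r = 1.2 and m = 0.264, so r·m = 0.317.
ω = √0.317 = 0.563 per month, hence T = 2π/ω ≈ 11.2 months.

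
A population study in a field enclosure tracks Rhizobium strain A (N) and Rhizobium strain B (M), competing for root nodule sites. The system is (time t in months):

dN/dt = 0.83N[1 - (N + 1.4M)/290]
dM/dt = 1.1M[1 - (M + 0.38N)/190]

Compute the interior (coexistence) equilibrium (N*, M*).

N* ≈ 51.3, M* ≈ 171

Setting both brackets to zero gives the nullclines N + 1.4M = 290 and 0.38N + M = 190.
Substituting M = 190 - 0.38N into the first: N(1 - 1.4·0.38) = 290 - 1.4·190.
So N* = 24/0.468 = 51.3, and then M* = 190 - 0.38·51.3 = 171.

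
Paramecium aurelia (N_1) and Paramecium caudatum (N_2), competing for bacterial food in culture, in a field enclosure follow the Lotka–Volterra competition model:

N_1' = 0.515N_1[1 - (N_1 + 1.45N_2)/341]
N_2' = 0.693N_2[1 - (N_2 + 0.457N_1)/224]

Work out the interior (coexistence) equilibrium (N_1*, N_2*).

Setting both brackets to zero gives the nullclines N_1 + 1.45N_2 = 341 and 0.457N_1 + N_2 = 224.
Substituting N_2 = 224 - 0.457N_1 into the first: N_1(1 - 1.45·0.457) = 341 - 1.45·224.
So N_1* = 16.2/0.337 = 48, and then N_2* = 224 - 0.457·48 = 202.

N_1* ≈ 48, N_2* ≈ 202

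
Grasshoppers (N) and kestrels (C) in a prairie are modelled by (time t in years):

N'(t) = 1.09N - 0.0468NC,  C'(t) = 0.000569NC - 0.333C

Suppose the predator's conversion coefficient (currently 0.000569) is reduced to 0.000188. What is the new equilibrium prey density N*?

At the interior fixed point, setting dC/dt = 0 with C > 0 fixes N* = (predator death rate)/(NC coefficient) — independent of the other coefficients.
With the change, N* = 0.333/0.000188 = 1770; it rises from 585.

N* ≈ 1770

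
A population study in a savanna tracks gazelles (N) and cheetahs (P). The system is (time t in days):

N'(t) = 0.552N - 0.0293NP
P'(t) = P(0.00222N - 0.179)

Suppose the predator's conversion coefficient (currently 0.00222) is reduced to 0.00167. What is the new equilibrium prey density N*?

At the interior fixed point, setting dP/dt = 0 with P > 0 fixes N* = (predator death rate)/(NP coefficient) — independent of the other coefficients.
With the change, N* = 0.179/0.00167 = 107; it rises from 80.6.

N* ≈ 107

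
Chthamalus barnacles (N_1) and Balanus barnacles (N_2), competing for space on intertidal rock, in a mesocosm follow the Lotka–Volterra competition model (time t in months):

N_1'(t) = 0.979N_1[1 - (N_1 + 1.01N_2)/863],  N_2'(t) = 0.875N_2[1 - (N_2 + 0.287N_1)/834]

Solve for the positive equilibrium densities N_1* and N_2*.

N_1* ≈ 29.1, N_2* ≈ 826

Setting both brackets to zero gives the nullclines N_1 + 1.01N_2 = 863 and 0.287N_1 + N_2 = 834.
Substituting N_2 = 834 - 0.287N_1 into the first: N_1(1 - 1.01·0.287) = 863 - 1.01·834.
So N_1* = 20.7/0.71 = 29.1, and then N_2* = 834 - 0.287·29.1 = 826.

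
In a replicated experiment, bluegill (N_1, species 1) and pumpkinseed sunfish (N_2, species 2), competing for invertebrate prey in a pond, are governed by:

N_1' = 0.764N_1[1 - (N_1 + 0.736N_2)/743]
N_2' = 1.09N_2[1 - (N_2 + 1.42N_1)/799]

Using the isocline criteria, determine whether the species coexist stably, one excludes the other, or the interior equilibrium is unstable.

species 1 excludes species 2

Compare the nullcline intercepts: K1/α12 = 743/0.736 = 1010 > K2 = 799; K2/α21 = 799/1.42 = 563 < K1 = 743.
Since the inequalities point opposite ways, species 1 can invade but species 2 cannot.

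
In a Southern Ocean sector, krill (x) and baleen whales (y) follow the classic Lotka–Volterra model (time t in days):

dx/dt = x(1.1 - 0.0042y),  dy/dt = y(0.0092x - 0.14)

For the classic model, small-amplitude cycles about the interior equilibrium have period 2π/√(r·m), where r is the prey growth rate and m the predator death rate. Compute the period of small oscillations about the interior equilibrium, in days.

T ≈ 16 days

Here r = 1.1 and m = 0.14, so r·m = 0.154.
ω = √0.154 = 0.392 per day, hence T = 2π/ω ≈ 16 days.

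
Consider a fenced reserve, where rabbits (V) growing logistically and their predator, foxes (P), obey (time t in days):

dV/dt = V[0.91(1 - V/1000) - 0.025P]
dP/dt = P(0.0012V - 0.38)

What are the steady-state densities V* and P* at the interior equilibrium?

From dP/dt = 0 with P > 0: 0.0012V* = 0.38, so V* = 317.
Substitute into dV/dt = 0: 0.91(1 - 317/1000) = 0.025P*.
The bracket is 0.683, giving P* = 0.622/0.025 = 24.9.

V* ≈ 317, P* ≈ 24.9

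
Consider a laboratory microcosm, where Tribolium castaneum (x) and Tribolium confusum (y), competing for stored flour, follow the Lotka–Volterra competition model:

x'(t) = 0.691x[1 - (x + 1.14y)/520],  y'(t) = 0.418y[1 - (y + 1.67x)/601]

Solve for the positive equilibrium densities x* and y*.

Setting both brackets to zero gives the nullclines x + 1.14y = 520 and 1.67x + y = 601.
Substituting y = 601 - 1.67x into the first: x(1 - 1.14·1.67) = 520 - 1.14·601.
So x* = -165/-0.904 = 183, and then y* = 601 - 1.67·183 = 296.

x* ≈ 183, y* ≈ 296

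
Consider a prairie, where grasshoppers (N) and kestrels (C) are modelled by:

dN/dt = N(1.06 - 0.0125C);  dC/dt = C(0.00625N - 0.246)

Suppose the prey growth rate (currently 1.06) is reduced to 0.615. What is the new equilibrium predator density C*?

C* ≈ 49.2

At the interior fixed point, setting dN/dt = 0 with N > 0 fixes C* = (prey growth rate)/(NC coefficient) — independent of the other coefficients.
With the change, C* = 0.615/0.0125 = 49.2; it falls from 84.8.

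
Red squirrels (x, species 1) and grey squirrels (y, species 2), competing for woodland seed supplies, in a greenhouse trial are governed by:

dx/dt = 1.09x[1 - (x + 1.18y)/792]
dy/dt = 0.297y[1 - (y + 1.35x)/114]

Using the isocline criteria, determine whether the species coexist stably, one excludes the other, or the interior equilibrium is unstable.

Compare the nullcline intercepts: K1/α12 = 792/1.18 = 671 > K2 = 114; K2/α21 = 114/1.35 = 84.4 < K1 = 792.
Since the inequalities point opposite ways, species 1 can invade but species 2 cannot.

species 1 excludes species 2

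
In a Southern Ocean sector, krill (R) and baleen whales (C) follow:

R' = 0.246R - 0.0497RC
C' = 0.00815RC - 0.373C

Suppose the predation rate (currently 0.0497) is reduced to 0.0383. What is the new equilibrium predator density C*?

C* ≈ 6.42

At the interior fixed point, setting dR/dt = 0 with R > 0 fixes C* = (prey growth rate)/(RC coefficient) — independent of the other coefficients.
With the change, C* = 0.246/0.0383 = 6.42; it rises from 4.95.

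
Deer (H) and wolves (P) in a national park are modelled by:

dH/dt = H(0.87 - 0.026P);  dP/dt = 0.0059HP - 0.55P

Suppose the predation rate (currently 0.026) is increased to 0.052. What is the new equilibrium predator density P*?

At the interior fixed point, setting dH/dt = 0 with H > 0 fixes P* = (prey growth rate)/(HP coefficient) — independent of the other coefficients.
With the change, P* = 0.87/0.052 = 16.7; it falls from 33.5.

P* ≈ 16.7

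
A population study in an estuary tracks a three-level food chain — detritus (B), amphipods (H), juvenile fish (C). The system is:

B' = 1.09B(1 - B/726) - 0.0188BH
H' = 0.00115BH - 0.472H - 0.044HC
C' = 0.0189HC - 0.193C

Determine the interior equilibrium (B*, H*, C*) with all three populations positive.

B* ≈ 598, H* ≈ 10.2, C* ≈ 4.91

From dC/dt = 0: 0.0189H* = 0.193, so H* = 10.2.
From dB/dt = 0: 1.09(1 - B*/726) = 0.0188·10.2, giving B* = 726·(1 - 0.176) = 598.
From dH/dt = 0: 0.00115·598 - 0.472 = 0.044C*, so C* = 0.216/0.044 = 4.91.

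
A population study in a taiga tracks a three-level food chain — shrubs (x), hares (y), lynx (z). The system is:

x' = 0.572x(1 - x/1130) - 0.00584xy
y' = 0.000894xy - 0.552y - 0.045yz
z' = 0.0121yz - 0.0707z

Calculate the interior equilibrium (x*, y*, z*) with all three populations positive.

From dz/dt = 0: 0.0121y* = 0.0707, so y* = 5.84.
From dx/dt = 0: 0.572(1 - x*/1130) = 0.00584·5.84, giving x* = 1130·(1 - 0.0597) = 1060.
From dy/dt = 0: 0.000894·1060 - 0.552 = 0.045z*, so z* = 0.398/0.045 = 8.84.

x* ≈ 1060, y* ≈ 5.84, z* ≈ 8.84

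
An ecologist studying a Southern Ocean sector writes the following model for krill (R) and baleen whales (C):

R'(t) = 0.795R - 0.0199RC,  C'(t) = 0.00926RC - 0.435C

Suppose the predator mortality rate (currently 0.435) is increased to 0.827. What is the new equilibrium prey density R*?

At the interior fixed point, setting dC/dt = 0 with C > 0 fixes R* = (predator death rate)/(RC coefficient) — independent of the other coefficients.
With the change, R* = 0.827/0.00926 = 89.3; it rises from 47.

R* ≈ 89.3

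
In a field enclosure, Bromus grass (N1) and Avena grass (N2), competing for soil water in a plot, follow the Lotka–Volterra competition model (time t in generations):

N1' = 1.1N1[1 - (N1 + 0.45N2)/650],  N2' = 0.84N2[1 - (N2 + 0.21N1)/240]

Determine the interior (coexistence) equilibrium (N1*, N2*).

N1* ≈ 599, N2* ≈ 114

Setting both brackets to zero gives the nullclines N1 + 0.45N2 = 650 and 0.21N1 + N2 = 240.
Substituting N2 = 240 - 0.21N1 into the first: N1(1 - 0.45·0.21) = 650 - 0.45·240.
So N1* = 542/0.905 = 599, and then N2* = 240 - 0.21·599 = 114.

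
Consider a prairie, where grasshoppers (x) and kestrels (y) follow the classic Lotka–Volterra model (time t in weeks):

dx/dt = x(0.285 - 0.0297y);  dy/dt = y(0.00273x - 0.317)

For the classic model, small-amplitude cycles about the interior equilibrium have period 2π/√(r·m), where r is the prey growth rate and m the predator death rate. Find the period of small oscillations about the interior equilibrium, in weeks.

T ≈ 20.9 weeks

Here r = 0.285 and m = 0.317, so r·m = 0.0903.
ω = √0.0903 = 0.301 per week, hence T = 2π/ω ≈ 20.9 weeks.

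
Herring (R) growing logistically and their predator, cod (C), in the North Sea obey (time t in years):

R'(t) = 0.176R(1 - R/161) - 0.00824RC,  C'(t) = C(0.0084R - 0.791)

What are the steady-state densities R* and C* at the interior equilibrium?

R* ≈ 94.2, C* ≈ 8.87

From dC/dt = 0 with C > 0: 0.0084R* = 0.791, so R* = 94.2.
Substitute into dR/dt = 0: 0.176(1 - 94.2/161) = 0.00824C*.
The bracket is 0.415, giving C* = 0.0731/0.00824 = 8.87.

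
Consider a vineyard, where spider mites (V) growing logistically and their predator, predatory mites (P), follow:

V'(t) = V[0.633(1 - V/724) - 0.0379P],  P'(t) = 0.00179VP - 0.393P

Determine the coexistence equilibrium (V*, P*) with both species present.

V* ≈ 220, P* ≈ 11.6

From dP/dt = 0 with P > 0: 0.00179V* = 0.393, so V* = 220.
Substitute into dV/dt = 0: 0.633(1 - 220/724) = 0.0379P*.
The bracket is 0.697, giving P* = 0.441/0.0379 = 11.6.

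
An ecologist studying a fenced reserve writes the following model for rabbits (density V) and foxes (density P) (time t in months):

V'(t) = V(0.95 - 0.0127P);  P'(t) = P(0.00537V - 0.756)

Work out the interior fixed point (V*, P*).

Set dP/dt = 0 with P > 0: 0.00537V - 0.756 = 0, so V* = 0.756/0.00537 = 141.
Set dV/dt = 0 with V > 0: 0.95 - 0.0127P = 0, so P* = 0.95/0.0127 = 74.8.

V* ≈ 141, P* ≈ 74.8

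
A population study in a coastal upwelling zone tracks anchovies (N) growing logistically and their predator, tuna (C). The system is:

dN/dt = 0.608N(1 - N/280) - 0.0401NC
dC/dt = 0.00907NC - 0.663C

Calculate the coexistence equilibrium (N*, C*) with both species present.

N* ≈ 73.1, C* ≈ 11.2

From dC/dt = 0 with C > 0: 0.00907N* = 0.663, so N* = 73.1.
Substitute into dN/dt = 0: 0.608(1 - 73.1/280) = 0.0401C*.
The bracket is 0.739, giving C* = 0.449/0.0401 = 11.2.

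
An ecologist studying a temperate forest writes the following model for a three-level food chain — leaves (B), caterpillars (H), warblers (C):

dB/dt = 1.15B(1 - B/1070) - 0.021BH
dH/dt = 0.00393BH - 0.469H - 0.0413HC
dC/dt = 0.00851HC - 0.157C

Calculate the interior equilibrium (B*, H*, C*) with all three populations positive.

B* ≈ 710, H* ≈ 18.4, C* ≈ 56.2

From dC/dt = 0: 0.00851H* = 0.157, so H* = 18.4.
From dB/dt = 0: 1.15(1 - B*/1070) = 0.021·18.4, giving B* = 1070·(1 - 0.337) = 710.
From dH/dt = 0: 0.00393·710 - 0.469 = 0.0413C*, so C* = 2.32/0.0413 = 56.2.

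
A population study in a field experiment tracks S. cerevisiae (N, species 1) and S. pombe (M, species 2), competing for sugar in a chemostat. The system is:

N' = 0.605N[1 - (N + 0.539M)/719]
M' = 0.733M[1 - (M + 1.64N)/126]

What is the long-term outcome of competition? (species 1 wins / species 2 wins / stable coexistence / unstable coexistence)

species 1 excludes species 2

Compare the nullcline intercepts: K1/α12 = 719/0.539 = 1330 > K2 = 126; K2/α21 = 126/1.64 = 76.8 < K1 = 719.
Since the inequalities point opposite ways, species 1 can invade but species 2 cannot.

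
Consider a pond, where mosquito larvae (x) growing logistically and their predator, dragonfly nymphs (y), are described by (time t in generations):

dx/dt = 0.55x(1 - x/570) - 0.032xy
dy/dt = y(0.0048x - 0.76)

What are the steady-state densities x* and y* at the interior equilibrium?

From dy/dt = 0 with y > 0: 0.0048x* = 0.76, so x* = 158.
Substitute into dx/dt = 0: 0.55(1 - 158/570) = 0.032y*.
The bracket is 0.722, giving y* = 0.397/0.032 = 12.4.

x* ≈ 158, y* ≈ 12.4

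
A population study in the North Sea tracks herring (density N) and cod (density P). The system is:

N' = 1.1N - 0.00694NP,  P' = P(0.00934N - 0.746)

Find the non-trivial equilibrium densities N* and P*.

N* ≈ 79.9, P* ≈ 159

Set dP/dt = 0 with P > 0: 0.00934N - 0.746 = 0, so N* = 0.746/0.00934 = 79.9.
Set dN/dt = 0 with N > 0: 1.1 - 0.00694P = 0, so P* = 1.1/0.00694 = 159.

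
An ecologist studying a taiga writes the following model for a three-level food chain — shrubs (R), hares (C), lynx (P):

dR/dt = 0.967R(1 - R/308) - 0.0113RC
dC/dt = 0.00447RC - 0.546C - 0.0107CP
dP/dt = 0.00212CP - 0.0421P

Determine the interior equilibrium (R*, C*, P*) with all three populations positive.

From dP/dt = 0: 0.00212C* = 0.0421, so C* = 19.9.
From dR/dt = 0: 0.967(1 - R*/308) = 0.0113·19.9, giving R* = 308·(1 - 0.232) = 237.
From dC/dt = 0: 0.00447·237 - 0.546 = 0.0107P*, so P* = 0.511/0.0107 = 47.8.

R* ≈ 237, C* ≈ 19.9, P* ≈ 47.8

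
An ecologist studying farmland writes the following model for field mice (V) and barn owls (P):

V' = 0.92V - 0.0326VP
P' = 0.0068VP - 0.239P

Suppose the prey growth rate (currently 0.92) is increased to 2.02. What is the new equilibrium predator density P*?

P* ≈ 62

At the interior fixed point, setting dV/dt = 0 with V > 0 fixes P* = (prey growth rate)/(VP coefficient) — independent of the other coefficients.
With the change, P* = 2.02/0.0326 = 62; it rises from 28.2.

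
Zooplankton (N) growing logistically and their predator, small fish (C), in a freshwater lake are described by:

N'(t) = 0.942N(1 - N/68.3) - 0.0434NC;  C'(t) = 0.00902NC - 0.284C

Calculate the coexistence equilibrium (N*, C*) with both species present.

N* ≈ 31.5, C* ≈ 11.7

From dC/dt = 0 with C > 0: 0.00902N* = 0.284, so N* = 31.5.
Substitute into dN/dt = 0: 0.942(1 - 31.5/68.3) = 0.0434C*.
The bracket is 0.539, giving C* = 0.508/0.0434 = 11.7.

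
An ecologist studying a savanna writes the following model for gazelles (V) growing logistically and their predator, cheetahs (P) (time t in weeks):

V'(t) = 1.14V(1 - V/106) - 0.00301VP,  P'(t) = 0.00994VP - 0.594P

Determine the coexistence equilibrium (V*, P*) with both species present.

V* ≈ 59.8, P* ≈ 165

From dP/dt = 0 with P > 0: 0.00994V* = 0.594, so V* = 59.8.
Substitute into dV/dt = 0: 1.14(1 - 59.8/106) = 0.00301P*.
The bracket is 0.436, giving P* = 0.497/0.00301 = 165.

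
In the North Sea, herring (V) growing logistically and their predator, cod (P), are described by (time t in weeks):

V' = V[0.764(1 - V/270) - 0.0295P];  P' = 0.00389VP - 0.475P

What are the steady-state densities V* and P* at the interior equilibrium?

From dP/dt = 0 with P > 0: 0.00389V* = 0.475, so V* = 122.
Substitute into dV/dt = 0: 0.764(1 - 122/270) = 0.0295P*.
The bracket is 0.548, giving P* = 0.418/0.0295 = 14.2.

V* ≈ 122, P* ≈ 14.2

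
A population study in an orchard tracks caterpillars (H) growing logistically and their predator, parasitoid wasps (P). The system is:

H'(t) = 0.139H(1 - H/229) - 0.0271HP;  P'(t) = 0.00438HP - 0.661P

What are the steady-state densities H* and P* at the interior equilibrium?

From dP/dt = 0 with P > 0: 0.00438H* = 0.661, so H* = 151.
Substitute into dH/dt = 0: 0.139(1 - 151/229) = 0.0271P*.
The bracket is 0.341, giving P* = 0.0474/0.0271 = 1.75.

H* ≈ 151, P* ≈ 1.75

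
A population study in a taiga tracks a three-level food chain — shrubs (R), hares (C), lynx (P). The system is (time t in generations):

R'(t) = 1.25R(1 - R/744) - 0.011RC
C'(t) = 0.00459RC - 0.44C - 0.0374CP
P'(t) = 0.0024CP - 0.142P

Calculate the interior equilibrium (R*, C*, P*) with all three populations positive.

From dP/dt = 0: 0.0024C* = 0.142, so C* = 59.2.
From dR/dt = 0: 1.25(1 - R*/744) = 0.011·59.2, giving R* = 744·(1 - 0.521) = 357.
From dC/dt = 0: 0.00459·357 - 0.44 = 0.0374P*, so P* = 1.2/0.0374 = 32.

R* ≈ 357, C* ≈ 59.2, P* ≈ 32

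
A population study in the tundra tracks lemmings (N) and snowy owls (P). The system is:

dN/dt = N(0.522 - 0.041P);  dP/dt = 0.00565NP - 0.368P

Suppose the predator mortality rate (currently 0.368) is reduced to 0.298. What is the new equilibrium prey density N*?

At the interior fixed point, setting dP/dt = 0 with P > 0 fixes N* = (predator death rate)/(NP coefficient) — independent of the other coefficients.
With the change, N* = 0.298/0.00565 = 52.7; it falls from 65.1.

N* ≈ 52.7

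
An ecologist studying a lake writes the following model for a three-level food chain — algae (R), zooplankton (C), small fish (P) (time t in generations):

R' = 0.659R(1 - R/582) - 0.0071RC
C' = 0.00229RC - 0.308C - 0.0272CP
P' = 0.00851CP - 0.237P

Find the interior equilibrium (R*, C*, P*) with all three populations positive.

From dP/dt = 0: 0.00851C* = 0.237, so C* = 27.8.
From dR/dt = 0: 0.659(1 - R*/582) = 0.0071·27.8, giving R* = 582·(1 - 0.3) = 407.
From dC/dt = 0: 0.00229·407 - 0.308 = 0.0272P*, so P* = 0.625/0.0272 = 23.

R* ≈ 407, C* ≈ 27.8, P* ≈ 23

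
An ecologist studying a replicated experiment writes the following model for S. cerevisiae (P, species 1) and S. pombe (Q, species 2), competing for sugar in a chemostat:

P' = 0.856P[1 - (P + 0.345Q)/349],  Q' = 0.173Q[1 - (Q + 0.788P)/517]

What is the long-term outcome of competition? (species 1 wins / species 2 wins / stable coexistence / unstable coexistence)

stable coexistence

Compare the nullcline intercepts: K1/α12 = 349/0.345 = 1010 > K2 = 517; K2/α21 = 517/0.788 = 656 > K1 = 349.
Since both inequalities hold, each species can invade when rare, so the interior equilibrium is stable.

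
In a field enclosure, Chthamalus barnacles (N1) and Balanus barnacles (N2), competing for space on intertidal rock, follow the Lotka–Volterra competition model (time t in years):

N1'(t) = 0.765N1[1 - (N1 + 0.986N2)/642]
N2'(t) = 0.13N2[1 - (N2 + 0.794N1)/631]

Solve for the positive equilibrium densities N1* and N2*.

Setting both brackets to zero gives the nullclines N1 + 0.986N2 = 642 and 0.794N1 + N2 = 631.
Substituting N2 = 631 - 0.794N1 into the first: N1(1 - 0.986·0.794) = 642 - 0.986·631.
So N1* = 19.8/0.217 = 91.4, and then N2* = 631 - 0.794·91.4 = 558.

N1* ≈ 91.4, N2* ≈ 558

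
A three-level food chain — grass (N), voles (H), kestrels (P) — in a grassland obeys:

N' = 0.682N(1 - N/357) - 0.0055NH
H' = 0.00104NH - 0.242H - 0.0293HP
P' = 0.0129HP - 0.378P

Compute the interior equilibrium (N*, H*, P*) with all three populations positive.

From dP/dt = 0: 0.0129H* = 0.378, so H* = 29.3.
From dN/dt = 0: 0.682(1 - N*/357) = 0.0055·29.3, giving N* = 357·(1 - 0.236) = 273.
From dH/dt = 0: 0.00104·273 - 0.242 = 0.0293P*, so P* = 0.0415/0.0293 = 1.42.

N* ≈ 273, H* ≈ 29.3, P* ≈ 1.42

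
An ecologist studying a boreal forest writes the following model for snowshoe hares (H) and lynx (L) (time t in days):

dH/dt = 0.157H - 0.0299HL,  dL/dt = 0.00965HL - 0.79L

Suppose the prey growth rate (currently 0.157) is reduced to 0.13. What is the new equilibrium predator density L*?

L* ≈ 4.35

At the interior fixed point, setting dH/dt = 0 with H > 0 fixes L* = (prey growth rate)/(HL coefficient) — independent of the other coefficients.
With the change, L* = 0.13/0.0299 = 4.35; it falls from 5.25.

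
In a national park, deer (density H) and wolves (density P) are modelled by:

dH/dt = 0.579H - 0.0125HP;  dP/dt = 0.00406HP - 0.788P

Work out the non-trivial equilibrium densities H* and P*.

H* ≈ 194, P* ≈ 46.3

Set dP/dt = 0 with P > 0: 0.00406H - 0.788 = 0, so H* = 0.788/0.00406 = 194.
Set dH/dt = 0 with H > 0: 0.579 - 0.0125P = 0, so P* = 0.579/0.0125 = 46.3.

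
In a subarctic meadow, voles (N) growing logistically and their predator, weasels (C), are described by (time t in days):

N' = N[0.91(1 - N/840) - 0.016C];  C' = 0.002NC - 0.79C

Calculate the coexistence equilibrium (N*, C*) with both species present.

From dC/dt = 0 with C > 0: 0.002N* = 0.79, so N* = 395.
Substitute into dN/dt = 0: 0.91(1 - 395/840) = 0.016C*.
The bracket is 0.53, giving C* = 0.482/0.016 = 30.1.

N* ≈ 395, C* ≈ 30.1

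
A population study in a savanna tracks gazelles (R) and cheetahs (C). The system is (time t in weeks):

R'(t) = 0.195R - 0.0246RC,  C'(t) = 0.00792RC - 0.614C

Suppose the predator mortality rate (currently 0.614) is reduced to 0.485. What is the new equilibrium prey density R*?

At the interior fixed point, setting dC/dt = 0 with C > 0 fixes R* = (predator death rate)/(RC coefficient) — independent of the other coefficients.
With the change, R* = 0.485/0.00792 = 61.2; it falls from 77.5.

R* ≈ 61.2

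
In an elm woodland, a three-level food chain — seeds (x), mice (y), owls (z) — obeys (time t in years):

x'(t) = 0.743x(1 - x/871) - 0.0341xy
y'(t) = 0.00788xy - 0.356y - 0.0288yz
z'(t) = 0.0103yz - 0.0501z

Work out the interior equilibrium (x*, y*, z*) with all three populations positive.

x* ≈ 677, y* ≈ 4.86, z* ≈ 173

From dz/dt = 0: 0.0103y* = 0.0501, so y* = 4.86.
From dx/dt = 0: 0.743(1 - x*/871) = 0.0341·4.86, giving x* = 871·(1 - 0.223) = 677.
From dy/dt = 0: 0.00788·677 - 0.356 = 0.0288z*, so z* = 4.98/0.0288 = 173.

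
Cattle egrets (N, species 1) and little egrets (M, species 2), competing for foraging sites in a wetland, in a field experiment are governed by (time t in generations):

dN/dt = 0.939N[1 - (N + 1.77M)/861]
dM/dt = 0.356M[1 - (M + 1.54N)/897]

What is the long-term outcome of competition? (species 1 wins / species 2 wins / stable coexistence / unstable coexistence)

Compare the nullcline intercepts: K1/α12 = 861/1.77 = 486 < K2 = 897; K2/α21 = 897/1.54 = 582 < K1 = 861.
Since both are reversed, neither can invade when rare; the interior point is a saddle.

unstable coexistence (outcome depends on initial conditions)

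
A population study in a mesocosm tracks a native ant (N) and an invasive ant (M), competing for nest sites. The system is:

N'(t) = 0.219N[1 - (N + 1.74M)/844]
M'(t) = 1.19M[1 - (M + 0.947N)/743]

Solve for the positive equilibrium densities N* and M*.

Setting both brackets to zero gives the nullclines N + 1.74M = 844 and 0.947N + M = 743.
Substituting M = 743 - 0.947N into the first: N(1 - 1.74·0.947) = 844 - 1.74·743.
So N* = -449/-0.648 = 693, and then M* = 743 - 0.947·693 = 86.9.

N* ≈ 693, M* ≈ 86.9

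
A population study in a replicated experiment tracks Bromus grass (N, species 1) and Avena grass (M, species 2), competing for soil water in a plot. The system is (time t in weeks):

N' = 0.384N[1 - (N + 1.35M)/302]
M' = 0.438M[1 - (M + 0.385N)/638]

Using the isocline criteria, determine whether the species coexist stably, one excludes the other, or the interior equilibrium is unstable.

Compare the nullcline intercepts: K1/α12 = 302/1.35 = 224 < K2 = 638; K2/α21 = 638/0.385 = 1660 > K1 = 302.
Since the inequalities point opposite ways, species 2 can invade but species 1 cannot.

species 2 excludes species 1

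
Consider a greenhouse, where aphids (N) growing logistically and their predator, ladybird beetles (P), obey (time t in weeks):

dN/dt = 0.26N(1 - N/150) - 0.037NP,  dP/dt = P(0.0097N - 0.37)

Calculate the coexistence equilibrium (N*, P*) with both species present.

N* ≈ 38.1, P* ≈ 5.24

From dP/dt = 0 with P > 0: 0.0097N* = 0.37, so N* = 38.1.
Substitute into dN/dt = 0: 0.26(1 - 38.1/150) = 0.037P*.
The bracket is 0.746, giving P* = 0.194/0.037 = 5.24.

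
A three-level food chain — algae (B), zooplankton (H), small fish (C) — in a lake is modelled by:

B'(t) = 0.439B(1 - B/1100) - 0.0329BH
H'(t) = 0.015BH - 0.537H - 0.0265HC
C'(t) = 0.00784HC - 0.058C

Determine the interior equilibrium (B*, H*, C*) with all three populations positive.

From dC/dt = 0: 0.00784H* = 0.058, so H* = 7.4.
From dB/dt = 0: 0.439(1 - B*/1100) = 0.0329·7.4, giving B* = 1100·(1 - 0.554) = 490.
From dH/dt = 0: 0.015·490 - 0.537 = 0.0265C*, so C* = 6.81/0.0265 = 257.

B* ≈ 490, H* ≈ 7.4, C* ≈ 257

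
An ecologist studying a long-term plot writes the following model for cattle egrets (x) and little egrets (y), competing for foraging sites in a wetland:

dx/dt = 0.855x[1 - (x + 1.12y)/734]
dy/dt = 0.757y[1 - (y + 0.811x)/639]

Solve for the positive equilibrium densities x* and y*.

x* ≈ 200, y* ≈ 477

Setting both brackets to zero gives the nullclines x + 1.12y = 734 and 0.811x + y = 639.
Substituting y = 639 - 0.811x into the first: x(1 - 1.12·0.811) = 734 - 1.12·639.
So x* = 18.3/0.0917 = 200, and then y* = 639 - 0.811·200 = 477.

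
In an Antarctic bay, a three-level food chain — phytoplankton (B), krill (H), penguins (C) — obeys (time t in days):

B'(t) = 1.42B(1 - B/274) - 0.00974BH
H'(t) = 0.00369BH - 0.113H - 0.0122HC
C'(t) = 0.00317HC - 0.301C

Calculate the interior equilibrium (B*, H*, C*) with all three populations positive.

From dC/dt = 0: 0.00317H* = 0.301, so H* = 95.
From dB/dt = 0: 1.42(1 - B*/274) = 0.00974·95, giving B* = 274·(1 - 0.651) = 95.5.
From dH/dt = 0: 0.00369·95.5 - 0.113 = 0.0122C*, so C* = 0.24/0.0122 = 19.6.

B* ≈ 95.5, H* ≈ 95, C* ≈ 19.6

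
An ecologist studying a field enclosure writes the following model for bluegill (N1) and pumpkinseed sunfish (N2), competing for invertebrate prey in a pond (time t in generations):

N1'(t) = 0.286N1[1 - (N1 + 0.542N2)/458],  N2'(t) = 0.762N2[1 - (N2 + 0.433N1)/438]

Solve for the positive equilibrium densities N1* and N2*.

Setting both brackets to zero gives the nullclines N1 + 0.542N2 = 458 and 0.433N1 + N2 = 438.
Substituting N2 = 438 - 0.433N1 into the first: N1(1 - 0.542·0.433) = 458 - 0.542·438.
So N1* = 221/0.765 = 288, and then N2* = 438 - 0.433·288 = 313.

N1* ≈ 288, N2* ≈ 313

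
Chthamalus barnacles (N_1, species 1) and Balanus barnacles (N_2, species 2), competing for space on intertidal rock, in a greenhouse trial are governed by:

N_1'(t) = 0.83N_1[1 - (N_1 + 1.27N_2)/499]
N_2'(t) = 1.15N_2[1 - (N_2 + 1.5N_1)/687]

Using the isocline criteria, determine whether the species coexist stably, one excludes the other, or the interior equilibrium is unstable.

unstable coexistence (outcome depends on initial conditions)

Compare the nullcline intercepts: K1/α12 = 499/1.27 = 393 < K2 = 687; K2/α21 = 687/1.5 = 458 < K1 = 499.
Since both are reversed, neither can invade when rare; the interior point is a saddle.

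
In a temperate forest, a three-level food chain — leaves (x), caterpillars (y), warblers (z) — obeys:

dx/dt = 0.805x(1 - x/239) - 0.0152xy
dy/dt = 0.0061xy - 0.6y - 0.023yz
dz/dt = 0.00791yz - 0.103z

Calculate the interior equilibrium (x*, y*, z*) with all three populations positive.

From dz/dt = 0: 0.00791y* = 0.103, so y* = 13.
From dx/dt = 0: 0.805(1 - x*/239) = 0.0152·13, giving x* = 239·(1 - 0.246) = 180.
From dy/dt = 0: 0.0061·180 - 0.6 = 0.023z*, so z* = 0.499/0.023 = 21.7.

x* ≈ 180, y* ≈ 13, z* ≈ 21.7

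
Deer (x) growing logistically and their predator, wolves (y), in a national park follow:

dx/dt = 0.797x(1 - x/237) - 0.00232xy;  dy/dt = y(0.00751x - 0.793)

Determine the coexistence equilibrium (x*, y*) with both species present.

From dy/dt = 0 with y > 0: 0.00751x* = 0.793, so x* = 106.
Substitute into dx/dt = 0: 0.797(1 - 106/237) = 0.00232y*.
The bracket is 0.554, giving y* = 0.442/0.00232 = 190.

x* ≈ 106, y* ≈ 190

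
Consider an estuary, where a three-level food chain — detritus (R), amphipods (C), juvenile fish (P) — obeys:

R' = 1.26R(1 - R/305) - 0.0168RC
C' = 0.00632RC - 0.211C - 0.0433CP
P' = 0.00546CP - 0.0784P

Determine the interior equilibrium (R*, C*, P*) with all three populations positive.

R* ≈ 247, C* ≈ 14.4, P* ≈ 31.1

From dP/dt = 0: 0.00546C* = 0.0784, so C* = 14.4.
From dR/dt = 0: 1.26(1 - R*/305) = 0.0168·14.4, giving R* = 305·(1 - 0.191) = 247.
From dC/dt = 0: 0.00632·247 - 0.211 = 0.0433P*, so P* = 1.35/0.0433 = 31.1.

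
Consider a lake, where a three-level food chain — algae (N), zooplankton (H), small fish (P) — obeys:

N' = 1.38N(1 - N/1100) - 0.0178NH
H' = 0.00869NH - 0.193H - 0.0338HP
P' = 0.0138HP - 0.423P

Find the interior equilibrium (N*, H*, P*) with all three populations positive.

From dP/dt = 0: 0.0138H* = 0.423, so H* = 30.7.
From dN/dt = 0: 1.38(1 - N*/1100) = 0.0178·30.7, giving N* = 1100·(1 - 0.395) = 665.
From dH/dt = 0: 0.00869·665 - 0.193 = 0.0338P*, so P* = 5.59/0.0338 = 165.

N* ≈ 665, H* ≈ 30.7, P* ≈ 165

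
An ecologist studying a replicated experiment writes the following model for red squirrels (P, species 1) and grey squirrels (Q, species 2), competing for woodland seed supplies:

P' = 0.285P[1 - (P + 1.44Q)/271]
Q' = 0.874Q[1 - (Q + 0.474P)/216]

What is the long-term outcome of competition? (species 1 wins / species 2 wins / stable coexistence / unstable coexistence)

Compare the nullcline intercepts: K1/α12 = 271/1.44 = 188 < K2 = 216; K2/α21 = 216/0.474 = 456 > K1 = 271.
Since the inequalities point opposite ways, species 2 can invade but species 1 cannot.

species 2 excludes species 1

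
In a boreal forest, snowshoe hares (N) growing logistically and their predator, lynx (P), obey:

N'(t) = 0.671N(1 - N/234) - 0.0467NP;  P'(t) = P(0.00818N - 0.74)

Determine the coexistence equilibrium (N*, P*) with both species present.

N* ≈ 90.5, P* ≈ 8.81

From dP/dt = 0 with P > 0: 0.00818N* = 0.74, so N* = 90.5.
Substitute into dN/dt = 0: 0.671(1 - 90.5/234) = 0.0467P*.
The bracket is 0.613, giving P* = 0.412/0.0467 = 8.81.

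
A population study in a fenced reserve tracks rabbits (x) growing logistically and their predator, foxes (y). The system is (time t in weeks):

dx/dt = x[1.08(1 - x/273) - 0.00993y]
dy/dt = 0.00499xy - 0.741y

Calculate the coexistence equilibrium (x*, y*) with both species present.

From dy/dt = 0 with y > 0: 0.00499x* = 0.741, so x* = 148.
Substitute into dx/dt = 0: 1.08(1 - 148/273) = 0.00993y*.
The bracket is 0.456, giving y* = 0.493/0.00993 = 49.6.

x* ≈ 148, y* ≈ 49.6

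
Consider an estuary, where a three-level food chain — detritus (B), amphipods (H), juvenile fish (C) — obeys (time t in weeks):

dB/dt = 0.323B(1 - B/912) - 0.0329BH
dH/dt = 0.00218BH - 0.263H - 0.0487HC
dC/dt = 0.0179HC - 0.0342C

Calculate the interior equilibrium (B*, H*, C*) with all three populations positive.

From dC/dt = 0: 0.0179H* = 0.0342, so H* = 1.91.
From dB/dt = 0: 0.323(1 - B*/912) = 0.0329·1.91, giving B* = 912·(1 - 0.195) = 735.
From dH/dt = 0: 0.00218·735 - 0.263 = 0.0487C*, so C* = 1.34/0.0487 = 27.5.

B* ≈ 735, H* ≈ 1.91, C* ≈ 27.5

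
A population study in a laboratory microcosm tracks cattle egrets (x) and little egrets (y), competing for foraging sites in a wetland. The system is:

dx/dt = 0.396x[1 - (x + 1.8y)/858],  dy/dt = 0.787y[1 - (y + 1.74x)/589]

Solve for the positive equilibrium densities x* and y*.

x* ≈ 94.8, y* ≈ 424

Setting both brackets to zero gives the nullclines x + 1.8y = 858 and 1.74x + y = 589.
Substituting y = 589 - 1.74x into the first: x(1 - 1.8·1.74) = 858 - 1.8·589.
So x* = -202/-2.13 = 94.8, and then y* = 589 - 1.74·94.8 = 424.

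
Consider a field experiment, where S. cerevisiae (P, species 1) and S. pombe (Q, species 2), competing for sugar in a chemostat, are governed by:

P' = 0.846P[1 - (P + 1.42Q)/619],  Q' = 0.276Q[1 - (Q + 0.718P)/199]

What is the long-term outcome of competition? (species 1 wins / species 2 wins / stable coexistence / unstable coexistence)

species 1 excludes species 2

Compare the nullcline intercepts: K1/α12 = 619/1.42 = 436 > K2 = 199; K2/α21 = 199/0.718 = 277 < K1 = 619.
Since the inequalities point opposite ways, species 1 can invade but species 2 cannot.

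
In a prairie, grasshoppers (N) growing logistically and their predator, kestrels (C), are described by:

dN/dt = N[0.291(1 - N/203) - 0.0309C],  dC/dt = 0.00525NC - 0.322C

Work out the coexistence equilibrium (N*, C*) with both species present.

From dC/dt = 0 with C > 0: 0.00525N* = 0.322, so N* = 61.3.
Substitute into dN/dt = 0: 0.291(1 - 61.3/203) = 0.0309C*.
The bracket is 0.698, giving C* = 0.203/0.0309 = 6.57.

N* ≈ 61.3, C* ≈ 6.57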